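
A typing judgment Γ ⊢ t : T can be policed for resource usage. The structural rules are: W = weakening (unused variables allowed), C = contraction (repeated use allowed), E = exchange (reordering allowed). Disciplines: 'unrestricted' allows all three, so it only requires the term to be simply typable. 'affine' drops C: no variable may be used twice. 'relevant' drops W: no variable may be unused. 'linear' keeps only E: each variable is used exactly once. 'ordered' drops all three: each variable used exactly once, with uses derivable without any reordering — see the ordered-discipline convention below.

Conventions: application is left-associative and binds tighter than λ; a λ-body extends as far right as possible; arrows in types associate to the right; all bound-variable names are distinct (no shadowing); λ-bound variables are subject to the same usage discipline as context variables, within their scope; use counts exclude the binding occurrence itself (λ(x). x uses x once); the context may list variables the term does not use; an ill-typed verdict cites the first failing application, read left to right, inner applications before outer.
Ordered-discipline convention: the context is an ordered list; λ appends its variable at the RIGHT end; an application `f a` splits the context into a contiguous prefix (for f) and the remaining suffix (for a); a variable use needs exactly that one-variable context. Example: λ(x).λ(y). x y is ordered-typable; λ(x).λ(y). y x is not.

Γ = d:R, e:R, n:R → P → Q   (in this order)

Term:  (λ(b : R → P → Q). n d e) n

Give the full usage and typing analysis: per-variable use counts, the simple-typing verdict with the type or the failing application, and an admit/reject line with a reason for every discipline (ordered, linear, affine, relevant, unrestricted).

use counts: d: 1×, e: 1×, n: 2×, b [bound]: 0×
order of uses: n, d, e, n
typing: ill-typed: an application expects P but receives R
ordered: ✗ — fails simple typing
linear: ✗ — a type mismatch blocks all five
affine: ✗ — the type mismatch rejects it
relevant: ✗ — not simply typable
unrestricted: ✗ — fails simple typing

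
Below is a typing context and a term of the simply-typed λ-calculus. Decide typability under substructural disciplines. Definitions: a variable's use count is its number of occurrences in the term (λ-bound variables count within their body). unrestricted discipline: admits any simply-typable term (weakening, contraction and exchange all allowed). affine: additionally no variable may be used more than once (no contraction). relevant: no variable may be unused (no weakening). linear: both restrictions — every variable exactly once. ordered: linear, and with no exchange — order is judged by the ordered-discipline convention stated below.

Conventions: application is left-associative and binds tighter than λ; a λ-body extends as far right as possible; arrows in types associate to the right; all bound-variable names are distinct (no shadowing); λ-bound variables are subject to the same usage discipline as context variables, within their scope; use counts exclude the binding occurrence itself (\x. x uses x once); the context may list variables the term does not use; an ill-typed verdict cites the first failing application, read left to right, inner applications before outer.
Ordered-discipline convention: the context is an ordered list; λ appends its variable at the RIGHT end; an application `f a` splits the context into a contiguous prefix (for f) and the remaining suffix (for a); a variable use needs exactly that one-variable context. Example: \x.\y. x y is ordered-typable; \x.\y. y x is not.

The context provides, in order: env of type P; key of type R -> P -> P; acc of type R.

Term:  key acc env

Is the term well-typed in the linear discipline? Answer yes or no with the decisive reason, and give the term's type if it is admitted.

yes — exactly-once usage across env, key, acc; term : P
counts: env ×1; key ×1; acc ×1
order of uses: key, acc, env
typing: well-typed — term : P
across the five disciplines: ordered ✗, linear ✓, affine ✓, relevant ✓, unrestricted ✓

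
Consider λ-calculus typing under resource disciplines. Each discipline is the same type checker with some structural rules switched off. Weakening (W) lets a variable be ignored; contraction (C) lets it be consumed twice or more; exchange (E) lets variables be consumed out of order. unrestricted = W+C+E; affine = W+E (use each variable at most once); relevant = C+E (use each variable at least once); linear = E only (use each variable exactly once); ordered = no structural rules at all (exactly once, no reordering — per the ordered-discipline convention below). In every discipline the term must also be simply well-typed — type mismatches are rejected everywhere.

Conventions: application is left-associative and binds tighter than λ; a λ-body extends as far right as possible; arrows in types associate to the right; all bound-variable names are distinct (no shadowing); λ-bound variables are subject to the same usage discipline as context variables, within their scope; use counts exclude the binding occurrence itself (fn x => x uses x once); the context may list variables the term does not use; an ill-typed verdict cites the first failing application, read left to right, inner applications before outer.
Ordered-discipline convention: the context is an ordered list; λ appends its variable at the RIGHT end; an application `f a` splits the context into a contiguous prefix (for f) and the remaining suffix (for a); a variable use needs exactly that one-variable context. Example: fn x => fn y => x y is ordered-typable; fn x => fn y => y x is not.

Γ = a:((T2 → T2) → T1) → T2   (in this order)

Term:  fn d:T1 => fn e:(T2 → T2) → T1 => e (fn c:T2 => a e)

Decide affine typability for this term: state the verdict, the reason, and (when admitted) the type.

no — uses contraction: e ×2
counts: a: 1×, d (bound): 0×, e (bound): 2×, c (bound): 0×
order of uses: e, a, e
typing: well-typed — term : T1 → ((T2 → T2) → T1) → T1
across the five disciplines: ordered ✗ | linear ✗ | affine ✗ | relevant ✗ | unrestricted ✓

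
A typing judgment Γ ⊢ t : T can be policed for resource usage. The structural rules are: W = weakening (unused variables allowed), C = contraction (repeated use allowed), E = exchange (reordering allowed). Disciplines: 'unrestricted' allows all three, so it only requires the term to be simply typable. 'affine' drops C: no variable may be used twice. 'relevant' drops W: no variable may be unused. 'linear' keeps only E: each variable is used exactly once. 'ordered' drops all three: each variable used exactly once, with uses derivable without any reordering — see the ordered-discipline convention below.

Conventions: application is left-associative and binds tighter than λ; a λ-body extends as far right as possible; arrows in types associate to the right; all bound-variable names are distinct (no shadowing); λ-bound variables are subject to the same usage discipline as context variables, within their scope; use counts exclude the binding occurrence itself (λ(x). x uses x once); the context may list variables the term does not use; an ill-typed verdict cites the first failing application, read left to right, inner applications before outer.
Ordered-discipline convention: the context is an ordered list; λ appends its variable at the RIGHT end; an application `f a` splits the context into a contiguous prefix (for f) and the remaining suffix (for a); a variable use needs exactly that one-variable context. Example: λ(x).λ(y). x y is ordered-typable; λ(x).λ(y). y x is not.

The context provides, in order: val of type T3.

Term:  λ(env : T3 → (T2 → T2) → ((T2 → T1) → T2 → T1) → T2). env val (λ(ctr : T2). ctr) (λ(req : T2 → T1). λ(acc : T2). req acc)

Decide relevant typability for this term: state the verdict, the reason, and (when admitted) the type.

yes — at least one use each (val, env, ctr, req, acc); term : (T3 → (T2 → T2) → ((T2 → T1) → T2 → T1) → T2) → T2
variable uses: val=1, env (λ-bound)=1, ctr (λ-bound)=1, req (λ-bound)=1, acc (λ-bound)=1
use order (left to right): env, val, ctr, req, acc
typing: the term checks, with type (T3 → (T2 → T2) → ((T2 → T1) → T2 → T1) → T2) → T2
all disciplines: ordered ✗; linear ✓; affine ✓; relevant ✓; unrestricted ✓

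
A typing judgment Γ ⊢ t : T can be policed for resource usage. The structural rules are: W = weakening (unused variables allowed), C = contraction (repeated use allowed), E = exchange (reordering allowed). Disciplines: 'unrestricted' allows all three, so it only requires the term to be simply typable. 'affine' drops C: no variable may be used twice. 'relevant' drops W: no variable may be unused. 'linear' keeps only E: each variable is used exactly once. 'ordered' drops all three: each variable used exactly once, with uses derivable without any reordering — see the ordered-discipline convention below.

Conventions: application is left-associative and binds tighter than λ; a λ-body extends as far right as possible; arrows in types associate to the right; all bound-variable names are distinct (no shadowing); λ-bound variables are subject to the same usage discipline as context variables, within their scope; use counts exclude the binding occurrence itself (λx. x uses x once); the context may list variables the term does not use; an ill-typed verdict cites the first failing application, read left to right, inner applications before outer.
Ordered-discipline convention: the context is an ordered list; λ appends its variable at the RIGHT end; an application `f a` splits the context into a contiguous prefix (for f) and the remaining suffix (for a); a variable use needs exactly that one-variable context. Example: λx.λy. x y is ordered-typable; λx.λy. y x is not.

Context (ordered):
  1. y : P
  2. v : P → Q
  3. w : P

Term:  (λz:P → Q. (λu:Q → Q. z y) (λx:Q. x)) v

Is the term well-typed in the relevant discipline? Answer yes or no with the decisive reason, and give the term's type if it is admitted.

no — w, u never used (weakening)
usage: y=1; v=1; w=0; z (bound)=1; u (bound)=0; x (bound)=1
left-to-right use order: z, y, x, v
typing: ✓ — Q
across the five disciplines: ordered ✗ · linear ✗ · affine ✓ · relevant ✗ · unrestricted ✓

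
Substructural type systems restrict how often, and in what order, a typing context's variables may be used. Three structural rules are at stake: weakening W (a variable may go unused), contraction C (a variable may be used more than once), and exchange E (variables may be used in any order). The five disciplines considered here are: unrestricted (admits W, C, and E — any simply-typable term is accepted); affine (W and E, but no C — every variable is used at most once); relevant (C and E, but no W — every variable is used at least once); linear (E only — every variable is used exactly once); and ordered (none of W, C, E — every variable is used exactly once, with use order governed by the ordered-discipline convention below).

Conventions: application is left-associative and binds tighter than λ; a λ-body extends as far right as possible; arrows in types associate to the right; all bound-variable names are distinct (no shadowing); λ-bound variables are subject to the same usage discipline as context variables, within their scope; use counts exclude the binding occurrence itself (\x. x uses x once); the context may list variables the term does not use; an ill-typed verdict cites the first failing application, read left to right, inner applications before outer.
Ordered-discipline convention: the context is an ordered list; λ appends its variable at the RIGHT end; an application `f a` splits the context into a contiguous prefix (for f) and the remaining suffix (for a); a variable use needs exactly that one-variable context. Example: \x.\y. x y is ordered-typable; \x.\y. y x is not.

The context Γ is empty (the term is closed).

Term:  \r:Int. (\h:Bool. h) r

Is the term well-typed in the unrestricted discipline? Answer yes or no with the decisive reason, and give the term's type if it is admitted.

no — not simply typable
usage: r (λ-bound) ×1, h (λ-bound) ×1
order of uses: h, r
typing: ill-typed: an argument Int mismatches the expected Bool
per-discipline verdicts: ordered ✗, linear ✗, affine ✗, relevant ✗, unrestricted ✗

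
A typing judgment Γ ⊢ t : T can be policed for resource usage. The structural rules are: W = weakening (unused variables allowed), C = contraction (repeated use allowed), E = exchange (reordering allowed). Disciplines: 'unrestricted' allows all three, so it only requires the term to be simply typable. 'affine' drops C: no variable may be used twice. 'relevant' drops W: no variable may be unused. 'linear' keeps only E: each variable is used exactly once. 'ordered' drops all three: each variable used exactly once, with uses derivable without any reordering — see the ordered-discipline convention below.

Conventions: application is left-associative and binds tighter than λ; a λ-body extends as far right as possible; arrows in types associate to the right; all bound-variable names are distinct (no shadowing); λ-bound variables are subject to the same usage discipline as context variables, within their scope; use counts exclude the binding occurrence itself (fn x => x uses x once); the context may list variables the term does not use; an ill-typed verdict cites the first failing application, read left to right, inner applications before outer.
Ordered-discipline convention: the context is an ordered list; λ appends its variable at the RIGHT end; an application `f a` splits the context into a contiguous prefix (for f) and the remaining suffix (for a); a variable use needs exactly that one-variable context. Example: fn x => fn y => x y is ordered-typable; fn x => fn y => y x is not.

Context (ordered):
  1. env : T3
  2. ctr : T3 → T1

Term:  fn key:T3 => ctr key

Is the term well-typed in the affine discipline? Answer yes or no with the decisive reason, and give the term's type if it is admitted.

yes — none of env, ctr, key used more than once; term : T3 → T1
variable uses: env ×0, ctr ×1, key (λ-bound) ×1
left-to-right use order: ctr, key
typing: the term checks, with type T3 → T1
across the five disciplines: ordered ✗ | linear ✗ | affine ✓ | relevant ✗ | unrestricted ✓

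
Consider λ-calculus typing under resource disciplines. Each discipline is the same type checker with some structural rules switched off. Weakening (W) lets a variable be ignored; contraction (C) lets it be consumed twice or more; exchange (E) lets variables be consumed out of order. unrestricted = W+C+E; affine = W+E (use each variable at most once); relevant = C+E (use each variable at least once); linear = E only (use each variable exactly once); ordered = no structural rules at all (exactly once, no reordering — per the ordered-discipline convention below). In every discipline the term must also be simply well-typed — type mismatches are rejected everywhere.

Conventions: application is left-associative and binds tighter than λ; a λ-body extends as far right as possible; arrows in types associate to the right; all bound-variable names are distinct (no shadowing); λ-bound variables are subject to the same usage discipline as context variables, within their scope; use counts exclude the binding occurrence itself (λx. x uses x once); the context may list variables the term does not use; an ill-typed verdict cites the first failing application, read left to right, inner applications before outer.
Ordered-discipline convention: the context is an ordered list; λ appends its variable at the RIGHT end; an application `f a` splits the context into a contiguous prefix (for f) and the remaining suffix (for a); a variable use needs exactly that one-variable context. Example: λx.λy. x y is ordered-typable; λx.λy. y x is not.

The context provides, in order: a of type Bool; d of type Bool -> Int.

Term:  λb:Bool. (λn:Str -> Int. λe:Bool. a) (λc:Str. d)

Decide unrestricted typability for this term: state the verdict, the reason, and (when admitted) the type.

no — a type mismatch blocks all five
counts: a: 1; d: 1; b (λ-bound): 0; n (λ-bound): 0; e (λ-bound): 0; c (λ-bound): 0
use order (left to right): a, d
typing: ill-typed: an argument Str -> Bool -> Int mismatches the expected Str -> Int
all disciplines: ordered ✗; linear ✗; affine ✗; relevant ✗; unrestricted ✗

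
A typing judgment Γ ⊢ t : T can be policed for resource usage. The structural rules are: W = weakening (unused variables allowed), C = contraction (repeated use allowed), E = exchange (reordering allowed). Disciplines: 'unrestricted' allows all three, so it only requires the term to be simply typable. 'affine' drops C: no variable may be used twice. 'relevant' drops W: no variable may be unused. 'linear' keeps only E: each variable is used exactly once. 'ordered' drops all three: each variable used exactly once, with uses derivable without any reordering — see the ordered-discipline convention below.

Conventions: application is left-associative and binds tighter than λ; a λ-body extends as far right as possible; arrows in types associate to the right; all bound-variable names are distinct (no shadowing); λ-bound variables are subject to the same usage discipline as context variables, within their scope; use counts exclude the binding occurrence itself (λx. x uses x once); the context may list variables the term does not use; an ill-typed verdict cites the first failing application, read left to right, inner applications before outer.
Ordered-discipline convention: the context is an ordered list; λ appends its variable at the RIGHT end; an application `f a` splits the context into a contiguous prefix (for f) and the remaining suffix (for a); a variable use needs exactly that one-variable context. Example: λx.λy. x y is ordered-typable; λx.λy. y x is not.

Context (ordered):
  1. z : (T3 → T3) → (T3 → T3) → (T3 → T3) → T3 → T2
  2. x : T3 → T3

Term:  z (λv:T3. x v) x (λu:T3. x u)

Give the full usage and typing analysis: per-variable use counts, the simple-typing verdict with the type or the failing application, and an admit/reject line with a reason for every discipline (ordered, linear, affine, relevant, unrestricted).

usage: z: 1; x: 3; v [bound]: 1; u [bound]: 1
use order (left to right): z, x, v, x, x, u
typing: the term checks, with type T3 → T2
ordered ✗ (x ×3 used more than once (contraction))
linear ✗ (x ×3 used more than once (contraction))
affine ✗ (x ×3 used more than once (contraction))
relevant ✓ (z, x, v, u: all used, weakening unneeded)
unrestricted ✓ (simply typable at T3 → T2; W, C, E all held)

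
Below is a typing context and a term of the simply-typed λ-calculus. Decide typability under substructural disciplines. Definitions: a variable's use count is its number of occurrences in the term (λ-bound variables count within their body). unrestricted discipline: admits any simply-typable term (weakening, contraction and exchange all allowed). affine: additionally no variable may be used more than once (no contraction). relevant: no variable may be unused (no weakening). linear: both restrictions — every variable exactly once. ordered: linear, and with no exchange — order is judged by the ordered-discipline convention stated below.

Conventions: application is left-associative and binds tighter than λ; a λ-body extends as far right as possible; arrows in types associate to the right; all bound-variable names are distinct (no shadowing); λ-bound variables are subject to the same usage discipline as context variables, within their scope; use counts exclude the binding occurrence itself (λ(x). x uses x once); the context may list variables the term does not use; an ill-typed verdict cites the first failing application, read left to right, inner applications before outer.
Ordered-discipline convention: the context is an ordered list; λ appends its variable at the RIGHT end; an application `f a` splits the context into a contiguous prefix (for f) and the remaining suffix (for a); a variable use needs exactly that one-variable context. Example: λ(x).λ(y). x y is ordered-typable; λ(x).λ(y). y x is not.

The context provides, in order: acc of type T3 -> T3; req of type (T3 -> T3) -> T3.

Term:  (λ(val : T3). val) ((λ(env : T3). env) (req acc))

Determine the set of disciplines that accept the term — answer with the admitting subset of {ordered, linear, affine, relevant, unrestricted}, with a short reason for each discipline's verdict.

admitted in: linear, affine, relevant, unrestricted
variable uses: acc ×1; req ×1; val (bound) ×1; env (bound) ×1
uses in reading order: val, env, req, acc
typing: well-typed at T3
ordered: ✗, use order val, env, req, acc needs exchange
linear: ✓, single use per variable (acc, req, val, env)
affine: ✓, at most one use each (acc, req, val, env)
relevant: ✓, every one of acc, req, val, env appears
unrestricted: ✓, well-typed at T3; no restrictions here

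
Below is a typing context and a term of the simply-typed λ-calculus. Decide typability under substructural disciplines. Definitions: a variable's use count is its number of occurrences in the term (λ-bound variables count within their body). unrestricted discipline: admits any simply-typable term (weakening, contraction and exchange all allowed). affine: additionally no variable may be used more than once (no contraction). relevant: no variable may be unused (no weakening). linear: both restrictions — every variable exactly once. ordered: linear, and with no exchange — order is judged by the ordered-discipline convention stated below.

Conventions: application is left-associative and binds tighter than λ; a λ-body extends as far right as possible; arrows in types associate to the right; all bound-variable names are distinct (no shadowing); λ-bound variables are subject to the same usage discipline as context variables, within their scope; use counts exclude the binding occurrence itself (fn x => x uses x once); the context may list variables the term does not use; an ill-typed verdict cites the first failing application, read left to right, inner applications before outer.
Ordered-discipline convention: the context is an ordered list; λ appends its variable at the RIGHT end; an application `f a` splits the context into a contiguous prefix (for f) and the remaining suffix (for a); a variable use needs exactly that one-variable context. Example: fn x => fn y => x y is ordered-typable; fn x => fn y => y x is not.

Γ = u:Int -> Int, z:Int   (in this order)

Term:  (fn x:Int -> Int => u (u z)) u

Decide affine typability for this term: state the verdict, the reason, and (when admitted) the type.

no — u ×3 used more than once (contraction)
usage: u: 3×; z: 1×; x (λ-bound): 0×
uses in reading order: u, u, z, u
typing: the term checks, with type Int
across the five disciplines: ordered ✗; linear ✗; affine ✗; relevant ✗; unrestricted ✓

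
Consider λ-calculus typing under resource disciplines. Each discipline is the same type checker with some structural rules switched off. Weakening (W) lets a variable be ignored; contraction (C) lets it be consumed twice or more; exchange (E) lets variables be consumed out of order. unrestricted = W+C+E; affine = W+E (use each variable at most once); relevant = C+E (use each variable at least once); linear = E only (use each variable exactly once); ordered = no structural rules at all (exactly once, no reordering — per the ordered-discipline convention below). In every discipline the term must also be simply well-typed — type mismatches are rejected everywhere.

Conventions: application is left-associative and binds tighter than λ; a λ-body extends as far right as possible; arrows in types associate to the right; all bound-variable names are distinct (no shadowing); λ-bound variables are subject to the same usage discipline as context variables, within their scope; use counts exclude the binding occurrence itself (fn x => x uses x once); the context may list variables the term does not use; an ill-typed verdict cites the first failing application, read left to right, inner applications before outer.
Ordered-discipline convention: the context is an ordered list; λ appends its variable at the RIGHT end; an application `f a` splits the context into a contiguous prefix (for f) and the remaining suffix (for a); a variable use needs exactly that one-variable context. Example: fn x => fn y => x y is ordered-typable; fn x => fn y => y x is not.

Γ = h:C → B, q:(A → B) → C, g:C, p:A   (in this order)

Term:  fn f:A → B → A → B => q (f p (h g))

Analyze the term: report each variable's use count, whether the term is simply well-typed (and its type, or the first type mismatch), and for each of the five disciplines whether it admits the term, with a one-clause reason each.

counts: h: 1, q: 1, g: 1, p: 1, f (λ-bound): 1
left-to-right use order: q, f, p, h, g
typing: ✓ — (A → B → A → B) → C
ordered ✗ (needs exchange: uses follow q, f, p, h, g)
linear ✓ (exactly-once usage across h, q, g, p, f)
affine ✓ (no duplicate uses among h, q, g, p, f)
relevant ✓ (none of h, q, g, p, f goes unused)
unrestricted ✓ (type-checks ((A → B → A → B) → C) and nothing is barred)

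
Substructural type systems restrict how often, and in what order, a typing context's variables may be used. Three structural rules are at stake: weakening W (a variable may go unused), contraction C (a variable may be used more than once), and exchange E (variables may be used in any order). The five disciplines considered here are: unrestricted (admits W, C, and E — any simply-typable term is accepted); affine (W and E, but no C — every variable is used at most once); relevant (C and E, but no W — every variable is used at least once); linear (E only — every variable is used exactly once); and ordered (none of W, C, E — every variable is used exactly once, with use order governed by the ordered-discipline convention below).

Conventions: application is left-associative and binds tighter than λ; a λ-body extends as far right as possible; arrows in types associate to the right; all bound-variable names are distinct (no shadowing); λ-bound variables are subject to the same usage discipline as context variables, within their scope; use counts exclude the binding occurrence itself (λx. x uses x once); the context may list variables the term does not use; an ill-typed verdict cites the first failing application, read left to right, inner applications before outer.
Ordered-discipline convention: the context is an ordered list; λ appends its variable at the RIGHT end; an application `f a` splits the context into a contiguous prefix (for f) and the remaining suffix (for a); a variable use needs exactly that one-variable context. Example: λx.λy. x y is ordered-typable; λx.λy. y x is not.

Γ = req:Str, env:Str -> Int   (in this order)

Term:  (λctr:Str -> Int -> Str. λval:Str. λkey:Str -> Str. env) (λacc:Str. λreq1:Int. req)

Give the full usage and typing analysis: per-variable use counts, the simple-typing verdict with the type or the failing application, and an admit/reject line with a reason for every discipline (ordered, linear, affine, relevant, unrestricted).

variable uses: req ×1, env ×1, ctr [bound] ×0, val [bound] ×0, key [bound] ×0, acc [bound] ×0, req1 [bound] ×0
order of uses: env, req
typing: well-typed — term : Str -> (Str -> Str) -> Str -> Int
ordered: ✗ — ctr, val, key, acc, req1 left unused
linear: ✗ — ctr, val, key, acc, req1 left unused
affine: ✓ — req, env, ctr, val, key, acc, req1: no repeats, contraction unneeded
relevant: ✗ — ctr, val, key, acc, req1 left unused
unrestricted: ✓ — well-typed at Str -> (Str -> Str) -> Str -> Int; no restrictions here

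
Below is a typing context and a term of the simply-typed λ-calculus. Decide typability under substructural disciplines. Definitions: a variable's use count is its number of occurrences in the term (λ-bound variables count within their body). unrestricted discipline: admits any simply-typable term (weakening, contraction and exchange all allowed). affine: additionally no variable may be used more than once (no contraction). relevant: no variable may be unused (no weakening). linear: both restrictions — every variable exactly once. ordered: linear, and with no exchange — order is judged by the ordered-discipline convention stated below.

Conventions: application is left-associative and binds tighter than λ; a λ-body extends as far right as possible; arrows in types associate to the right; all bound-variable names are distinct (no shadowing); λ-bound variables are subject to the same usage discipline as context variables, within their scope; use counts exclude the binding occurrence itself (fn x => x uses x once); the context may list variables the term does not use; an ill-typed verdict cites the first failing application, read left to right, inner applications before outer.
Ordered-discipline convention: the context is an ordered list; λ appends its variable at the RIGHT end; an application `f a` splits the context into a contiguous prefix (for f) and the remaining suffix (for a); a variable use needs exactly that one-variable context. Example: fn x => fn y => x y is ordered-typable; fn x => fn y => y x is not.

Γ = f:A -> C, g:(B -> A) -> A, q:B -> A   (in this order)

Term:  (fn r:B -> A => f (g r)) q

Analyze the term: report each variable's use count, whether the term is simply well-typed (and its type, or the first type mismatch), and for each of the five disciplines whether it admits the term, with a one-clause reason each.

usage: f: 1×, g: 1×, q: 1×, r (bound): 1×
uses in reading order: f, g, r, q
typing: well-typed — term : C
ordered ✓ (f, g, q, r once each; derivable with no W/C/E)
linear ✓ (single use per variable (f, g, q, r))
affine ✓ (f, g, q, r: no repeats, contraction unneeded)
relevant ✓ (every one of f, g, q, r appears)
unrestricted ✓ (well-typed at C; no restrictions here)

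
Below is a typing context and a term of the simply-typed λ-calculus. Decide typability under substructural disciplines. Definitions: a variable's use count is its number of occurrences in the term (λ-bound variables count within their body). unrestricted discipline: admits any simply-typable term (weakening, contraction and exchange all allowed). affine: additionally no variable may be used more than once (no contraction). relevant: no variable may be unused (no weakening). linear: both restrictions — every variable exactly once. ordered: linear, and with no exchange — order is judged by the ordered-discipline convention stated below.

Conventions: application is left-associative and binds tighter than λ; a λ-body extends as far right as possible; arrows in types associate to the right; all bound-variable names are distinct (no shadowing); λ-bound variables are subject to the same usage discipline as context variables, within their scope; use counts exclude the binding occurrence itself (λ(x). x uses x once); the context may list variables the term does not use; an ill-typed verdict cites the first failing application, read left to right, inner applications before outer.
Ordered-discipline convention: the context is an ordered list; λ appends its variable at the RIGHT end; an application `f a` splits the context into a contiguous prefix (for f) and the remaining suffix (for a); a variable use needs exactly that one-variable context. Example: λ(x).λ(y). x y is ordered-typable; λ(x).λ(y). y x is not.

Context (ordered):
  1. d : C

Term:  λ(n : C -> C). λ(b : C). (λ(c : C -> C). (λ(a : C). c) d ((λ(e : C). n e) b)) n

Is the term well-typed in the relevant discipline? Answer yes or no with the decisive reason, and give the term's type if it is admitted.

no — a never used (weakening)
usage: d=1; n (λ-bound)=2; b (λ-bound)=1; c (λ-bound)=1; a (λ-bound)=0; e (λ-bound)=1
use order (left to right): c, d, n, e, b, n
typing: well-typed — term : (C -> C) -> C -> C
summary: ordered ✗, linear ✗, affine ✗, relevant ✗, unrestricted ✓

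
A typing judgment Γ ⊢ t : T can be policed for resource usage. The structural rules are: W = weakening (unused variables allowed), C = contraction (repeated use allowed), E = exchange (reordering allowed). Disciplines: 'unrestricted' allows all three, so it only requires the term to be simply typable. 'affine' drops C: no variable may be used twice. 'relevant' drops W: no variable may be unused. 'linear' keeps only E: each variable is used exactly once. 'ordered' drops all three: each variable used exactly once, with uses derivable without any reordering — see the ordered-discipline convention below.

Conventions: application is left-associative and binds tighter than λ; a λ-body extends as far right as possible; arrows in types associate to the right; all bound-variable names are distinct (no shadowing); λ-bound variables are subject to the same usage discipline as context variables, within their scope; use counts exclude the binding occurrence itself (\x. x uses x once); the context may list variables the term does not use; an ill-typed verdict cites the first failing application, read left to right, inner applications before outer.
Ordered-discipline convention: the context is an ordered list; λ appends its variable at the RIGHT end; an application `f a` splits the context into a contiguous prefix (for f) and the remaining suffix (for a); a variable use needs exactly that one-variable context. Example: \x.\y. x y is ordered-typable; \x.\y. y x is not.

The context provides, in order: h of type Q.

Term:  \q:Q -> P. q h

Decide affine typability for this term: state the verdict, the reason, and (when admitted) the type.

yes — no duplicate uses among h, q; term : (Q -> P) -> P
variable uses: h ×1; q (bound) ×1
use order (left to right): q, h
typing: well-typed at (Q -> P) -> P
per-discipline verdicts: ordered ✗; linear ✓; affine ✓; relevant ✓; unrestricted ✓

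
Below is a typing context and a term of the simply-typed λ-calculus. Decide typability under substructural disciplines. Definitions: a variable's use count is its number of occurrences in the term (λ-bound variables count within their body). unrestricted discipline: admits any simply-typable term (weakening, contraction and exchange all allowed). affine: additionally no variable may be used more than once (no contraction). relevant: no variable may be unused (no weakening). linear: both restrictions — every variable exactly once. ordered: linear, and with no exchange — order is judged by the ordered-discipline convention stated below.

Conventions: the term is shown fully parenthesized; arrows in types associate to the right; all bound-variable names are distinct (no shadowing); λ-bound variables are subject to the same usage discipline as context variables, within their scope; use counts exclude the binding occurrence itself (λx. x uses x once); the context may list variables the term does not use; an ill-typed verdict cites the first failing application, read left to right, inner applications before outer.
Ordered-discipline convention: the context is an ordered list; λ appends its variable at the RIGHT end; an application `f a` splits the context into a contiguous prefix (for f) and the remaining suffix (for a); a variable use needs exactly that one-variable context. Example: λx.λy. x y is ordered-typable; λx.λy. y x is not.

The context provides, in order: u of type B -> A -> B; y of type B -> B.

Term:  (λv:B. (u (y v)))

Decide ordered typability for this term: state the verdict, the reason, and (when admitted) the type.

yes — one use each (u, y, v); ordered split holds; term : B -> A -> B
use counts: u ×1; y ×1; v (λ-bound) ×1
uses in reading order: u, y, v
typing: ✓ — B -> A -> B
all disciplines: ordered ✓, linear ✓, affine ✓, relevant ✓, unrestricted ✓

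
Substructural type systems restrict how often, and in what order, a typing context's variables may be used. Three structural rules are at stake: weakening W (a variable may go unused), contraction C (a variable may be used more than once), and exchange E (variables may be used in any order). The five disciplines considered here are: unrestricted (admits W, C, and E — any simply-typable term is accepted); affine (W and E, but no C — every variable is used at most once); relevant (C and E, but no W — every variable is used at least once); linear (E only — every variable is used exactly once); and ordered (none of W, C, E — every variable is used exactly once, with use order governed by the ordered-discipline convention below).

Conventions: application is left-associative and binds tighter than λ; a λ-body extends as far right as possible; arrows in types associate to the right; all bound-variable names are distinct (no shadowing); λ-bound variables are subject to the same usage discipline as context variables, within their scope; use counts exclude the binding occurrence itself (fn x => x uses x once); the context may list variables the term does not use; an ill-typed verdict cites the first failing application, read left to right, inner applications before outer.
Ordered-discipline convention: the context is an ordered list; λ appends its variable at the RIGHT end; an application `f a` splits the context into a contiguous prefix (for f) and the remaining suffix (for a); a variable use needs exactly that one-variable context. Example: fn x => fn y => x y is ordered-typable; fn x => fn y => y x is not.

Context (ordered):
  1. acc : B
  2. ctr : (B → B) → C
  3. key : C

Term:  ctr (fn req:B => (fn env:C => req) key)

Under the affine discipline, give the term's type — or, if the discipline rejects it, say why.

term : C
counts: acc ×0; ctr ×1; key ×1; req (bound) ×1; env (bound) ×0
uses in reading order: ctr, req, key
typing: the term checks, with type C
summary: ordered ✗, linear ✗, affine ✓, relevant ✗, unrestricted ✓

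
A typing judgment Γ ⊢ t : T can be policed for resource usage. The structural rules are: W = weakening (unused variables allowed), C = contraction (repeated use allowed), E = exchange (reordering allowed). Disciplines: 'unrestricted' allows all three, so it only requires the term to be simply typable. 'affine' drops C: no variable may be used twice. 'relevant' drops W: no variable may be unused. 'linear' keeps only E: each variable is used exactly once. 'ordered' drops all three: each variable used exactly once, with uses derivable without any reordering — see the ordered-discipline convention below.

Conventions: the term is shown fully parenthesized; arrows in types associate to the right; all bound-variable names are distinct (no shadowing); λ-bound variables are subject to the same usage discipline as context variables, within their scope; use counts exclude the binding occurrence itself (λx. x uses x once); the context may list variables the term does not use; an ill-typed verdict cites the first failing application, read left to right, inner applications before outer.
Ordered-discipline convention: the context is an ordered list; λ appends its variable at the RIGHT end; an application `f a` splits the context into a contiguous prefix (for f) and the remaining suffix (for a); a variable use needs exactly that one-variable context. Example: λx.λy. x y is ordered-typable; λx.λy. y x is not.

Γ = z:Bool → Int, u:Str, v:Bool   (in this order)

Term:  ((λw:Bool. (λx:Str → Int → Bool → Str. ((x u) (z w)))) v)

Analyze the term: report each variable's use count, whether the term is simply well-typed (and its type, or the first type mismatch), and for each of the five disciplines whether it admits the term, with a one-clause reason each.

counts: z: 1, u: 1, v: 1, w [bound]: 1, x [bound]: 1
left-to-right use order: x, u, z, w, v
typing: ✓ — (Str → Int → Bool → Str) → Bool → Str
ordered ✗ (use order x, u, z, w, v needs exchange)
linear ✓ (single use per variable (z, u, v, w, x))
affine ✓ (no duplicate uses among z, u, v, w, x)
relevant ✓ (z, u, v, w, x: all used, weakening unneeded)
unrestricted ✓ (typability at (Str → Int → Bool → Str) → Bool → Str is all that's needed)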